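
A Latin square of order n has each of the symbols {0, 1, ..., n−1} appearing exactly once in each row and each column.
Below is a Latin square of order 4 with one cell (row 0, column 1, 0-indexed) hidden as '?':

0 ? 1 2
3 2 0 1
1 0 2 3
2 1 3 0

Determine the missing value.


Row 0 contains symbols [0, 1, 2] — missing [3].
Column 1 contains symbols [0, 1, 2] — missing [3].
The missing symbol must appear in both missing sets; intersection = [3].
Therefore the hidden value is 3.

Missing value = 3.


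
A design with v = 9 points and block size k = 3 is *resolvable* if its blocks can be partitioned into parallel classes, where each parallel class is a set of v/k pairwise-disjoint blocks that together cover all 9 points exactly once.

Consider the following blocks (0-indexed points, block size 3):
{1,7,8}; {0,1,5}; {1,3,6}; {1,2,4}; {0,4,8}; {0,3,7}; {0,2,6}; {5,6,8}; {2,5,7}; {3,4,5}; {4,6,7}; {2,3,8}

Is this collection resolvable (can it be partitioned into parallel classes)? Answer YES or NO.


v = 9, block size k = 3, number of blocks = 12.
For resolvability, blocks must partition into parallel classes of size v/k = 3.
Total blocks must therefore be a multiple of 3: 12 = 3·4 + 0 ⇒ divisible ✓.
Greedy packing gives 4 candidate class(es). Each should be a full parallel class (size 3, covers all 9 points).
  Class 1 (3 blocks): {1,7,8}; {0,2,6}; {3,4,5}. Points covered: [0, 1, 2, 3, 4, 5, 6, 7, 8].
  Class 2 (3 blocks): {0,1,5}; {4,6,7}; {2,3,8}. Points covered: [0, 1, 2, 3, 4, 5, 6, 7, 8].
  Class 3 (3 blocks): {1,3,6}; {0,4,8}; {2,5,7}. Points covered: [0, 1, 2, 3, 4, 5, 6, 7, 8].
  Class 4 (3 blocks): {1,2,4}; {0,3,7}; {5,6,8}. Points covered: [0, 1, 2, 3, 4, 5, 6, 7, 8].
All classes full (size 3)? YES. All classes cover every point? YES.
Resolvable? YES.

YES


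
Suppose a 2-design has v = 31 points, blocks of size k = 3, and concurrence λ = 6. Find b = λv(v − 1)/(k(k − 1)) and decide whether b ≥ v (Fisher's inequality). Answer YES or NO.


b = λv(v − 1)/(k(k − 1)) = 6·31·30/(3·2) = 5580/6 = 930.
Compare with v = 31: b ≥ v, so Fisher's inequality holds.

YES


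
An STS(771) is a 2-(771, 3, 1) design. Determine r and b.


An STS(v) is a 2-(v, 3, 1) BIBD: block size k = 3, λ = 1.
Replication: r(k − 1) = λ(v − 1) ⇒ r·2 = 771 − 1 = 770 ⇒ r = 385.
Block count: b = v(v − 1)/6 = 771·770/6 = 593670/6 = 98945.

r = 385, b = 98945.


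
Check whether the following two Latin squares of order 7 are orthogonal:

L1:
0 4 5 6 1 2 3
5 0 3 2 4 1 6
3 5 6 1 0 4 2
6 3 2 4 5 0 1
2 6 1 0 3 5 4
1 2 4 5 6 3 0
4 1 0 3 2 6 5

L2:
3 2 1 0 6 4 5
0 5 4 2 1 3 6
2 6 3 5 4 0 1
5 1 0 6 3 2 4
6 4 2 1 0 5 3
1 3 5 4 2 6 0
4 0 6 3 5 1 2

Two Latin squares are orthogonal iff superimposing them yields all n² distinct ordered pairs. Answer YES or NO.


Form the n² = 49 superimposed pairs (L1[i][j], L2[i][j]), row by row (rows and columns indexed from 0):
row 0: (0,3) (4,2) (5,1) (6,0) (1,6) (2,4) (3,5)
row 1: (5,0) (0,5) (3,4) (2,2) (4,1) (1,3) (6,6)
row 2: (3,2) (5,6) (6,3) (1,5) (0,4) (4,0) (2,1)
row 3: (6,5) (3,1) (2,0) (4,6) (5,3) (0,2) (1,4)
row 4: (2,6) (6,4) (1,2) (0,1) (3,0) (5,5) (4,3)
row 5: (1,1) (2,3) (4,5) (5,4) (6,2) (3,6) (0,0)
row 6: (4,4) (1,0) (0,6) (3,3) (2,5) (6,1) (5,2)
Orthogonality requires all 49 pairs distinct.
Check by first coordinate: for each symbol s of L1, list the L2 entries in the n cells where L1 = s; they must all differ.
  L1 = 0: L2 entries (in reading order) 3, 5, 4, 2, 1, 0, 6 — all 7 distinct ✓
  L1 = 1: L2 entries (in reading order) 6, 3, 5, 4, 2, 1, 0 — all 7 distinct ✓
  L1 = 2: L2 entries (in reading order) 4, 2, 1, 0, 6, 3, 5 — all 7 distinct ✓
  L1 = 3: L2 entries (in reading order) 5, 4, 2, 1, 0, 6, 3 — all 7 distinct ✓
  L1 = 4: L2 entries (in reading order) 2, 1, 0, 6, 3, 5, 4 — all 7 distinct ✓
  L1 = 5: L2 entries (in reading order) 1, 0, 6, 3, 5, 4, 2 — all 7 distinct ✓
  L1 = 6: L2 entries (in reading order) 0, 6, 3, 5, 4, 2, 1 — all 7 distinct ✓
Every symbol of L1 meets every symbol of L2 exactly once, so all 49 pairs are distinct (49 of 49).
Conclusion: YES.

YES


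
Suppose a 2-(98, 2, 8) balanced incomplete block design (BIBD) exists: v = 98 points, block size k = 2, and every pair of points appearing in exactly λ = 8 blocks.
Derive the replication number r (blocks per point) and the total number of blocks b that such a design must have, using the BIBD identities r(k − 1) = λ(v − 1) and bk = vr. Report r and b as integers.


Any 2-(v, k, λ) BIBD satisfies two necessary conditions:
  (i)  Each point sits in r blocks, and counting incidences through any fixed point gives r(k − 1) = λ(v − 1), so r = λ(v − 1)/(k − 1).
  (ii) Total incidences bk = vr, so b = vr/k.
Step 1: r = λ(v − 1)/(k − 1) = 8·(98 − 1)/(2 − 1) = 8·97/1 = 776/1 = 776.
Step 2: b = vr/k = 98·776/2 = 76048/2 = 38024.
Check integrality: r = 776 ∈ Z ✓, b = 38024 ∈ Z ✓.
(These identities are necessary conditions: they determine r and b for any design with these parameters, but do not by themselves prove that one exists.)

r = 776, b = 38024.


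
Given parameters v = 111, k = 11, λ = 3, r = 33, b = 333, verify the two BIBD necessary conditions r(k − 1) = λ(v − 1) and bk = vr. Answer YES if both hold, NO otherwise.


Condition (i): r(k − 1) = 33·10 = 330; λ(v − 1) = 3·110 = 330. Match? YES.
Condition (ii): bk = 333·11 = 3663; vr = 111·33 = 3663. Match? YES.
Both conditions hold? YES.

YES


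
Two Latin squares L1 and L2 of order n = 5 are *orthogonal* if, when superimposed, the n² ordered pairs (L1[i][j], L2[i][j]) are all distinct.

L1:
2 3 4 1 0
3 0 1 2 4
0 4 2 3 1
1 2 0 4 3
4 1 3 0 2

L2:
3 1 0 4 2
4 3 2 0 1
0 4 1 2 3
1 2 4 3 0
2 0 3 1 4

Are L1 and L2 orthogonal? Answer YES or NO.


Form the n² = 25 superimposed pairs (L1[i][j], L2[i][j]), row by row (rows and columns indexed from 0):
row 0: (2,3) (3,1) (4,0) (1,4) (0,2)
row 1: (3,4) (0,3) (1,2) (2,0) (4,1)
row 2: (0,0) (4,4) (2,1) (3,2) (1,3)
row 3: (1,1) (2,2) (0,4) (4,3) (3,0)
row 4: (4,2) (1,0) (3,3) (0,1) (2,4)
Orthogonality requires all 25 pairs distinct.
Check by first coordinate: for each symbol s of L1, list the L2 entries in the n cells where L1 = s; they must all differ.
  L1 = 0: L2 entries (in reading order) 2, 3, 0, 4, 1 — all 5 distinct ✓
  L1 = 1: L2 entries (in reading order) 4, 2, 3, 1, 0 — all 5 distinct ✓
  L1 = 2: L2 entries (in reading order) 3, 0, 1, 2, 4 — all 5 distinct ✓
  L1 = 3: L2 entries (in reading order) 1, 4, 2, 0, 3 — all 5 distinct ✓
  L1 = 4: L2 entries (in reading order) 0, 1, 4, 3, 2 — all 5 distinct ✓
Every symbol of L1 meets every symbol of L2 exactly once, so all 25 pairs are distinct (25 of 25).
Conclusion: YES.

YES


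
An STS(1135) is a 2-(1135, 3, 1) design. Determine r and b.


An STS(v) is a 2-(v, 3, 1) BIBD: block size k = 3, λ = 1.
Replication: r(k − 1) = λ(v − 1) ⇒ r·2 = 1135 − 1 = 1134 ⇒ r = 567.
Block count: b = v(v − 1)/6 = 1135·1134/6 = 1287090/6 = 214515.
(Check via bk = vr: 214515·3 = 643545 = 1135·567 = 643545 ✓.)

r = 567, b = 214515.


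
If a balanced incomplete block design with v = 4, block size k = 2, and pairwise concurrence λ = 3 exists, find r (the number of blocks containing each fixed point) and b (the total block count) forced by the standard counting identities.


Any 2-(v, k, λ) BIBD satisfies two necessary conditions:
  (i)  Each point sits in r blocks, and counting incidences through any fixed point gives r(k − 1) = λ(v − 1), so r = λ(v − 1)/(k − 1).
  (ii) Total incidences bk = vr, so b = vr/k.
Step 1: r = λ(v − 1)/(k − 1) = 3·(4 − 1)/(2 − 1) = 3·3/1 = 9/1 = 9.
Step 2: b = vr/k = 4·9/2 = 36/2 = 18.
Check integrality: r = 9 ∈ Z ✓, b = 18 ∈ Z ✓.
(These identities are necessary conditions: they determine r and b for any design with these parameters, but do not by themselves prove that one exists.)

r = 9, b = 18.


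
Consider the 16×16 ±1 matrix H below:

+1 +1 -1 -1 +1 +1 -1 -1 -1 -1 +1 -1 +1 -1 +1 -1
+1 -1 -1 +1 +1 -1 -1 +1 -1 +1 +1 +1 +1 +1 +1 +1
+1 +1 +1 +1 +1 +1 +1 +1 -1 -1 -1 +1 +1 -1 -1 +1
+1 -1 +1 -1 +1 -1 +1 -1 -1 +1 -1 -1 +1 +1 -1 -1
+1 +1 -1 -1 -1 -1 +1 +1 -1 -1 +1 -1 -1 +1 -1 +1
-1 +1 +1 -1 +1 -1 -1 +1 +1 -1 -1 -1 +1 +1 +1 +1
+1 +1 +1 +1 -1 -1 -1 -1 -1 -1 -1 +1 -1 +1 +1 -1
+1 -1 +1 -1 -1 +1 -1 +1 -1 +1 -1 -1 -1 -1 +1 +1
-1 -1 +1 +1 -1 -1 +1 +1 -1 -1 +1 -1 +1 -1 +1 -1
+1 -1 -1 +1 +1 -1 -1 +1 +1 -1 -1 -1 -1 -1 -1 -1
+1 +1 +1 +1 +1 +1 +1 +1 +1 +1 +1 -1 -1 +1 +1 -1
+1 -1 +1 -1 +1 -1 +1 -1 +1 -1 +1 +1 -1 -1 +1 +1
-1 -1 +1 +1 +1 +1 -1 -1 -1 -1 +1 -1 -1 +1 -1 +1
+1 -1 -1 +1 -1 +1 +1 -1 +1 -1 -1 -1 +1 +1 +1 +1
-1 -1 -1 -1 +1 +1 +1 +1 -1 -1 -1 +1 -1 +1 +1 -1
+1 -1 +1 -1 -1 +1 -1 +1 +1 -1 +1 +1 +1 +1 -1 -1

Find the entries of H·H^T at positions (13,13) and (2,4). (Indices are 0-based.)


Row 2 of H: [1, 1, 1, 1, 1, 1, 1, 1, -1, -1, -1, 1, 1, -1, -1, 1].
Row 4 of H: [1, 1, -1, -1, -1, -1, 1, 1, -1, -1, 1, -1, -1, 1, -1, 1].
Row 13 of H: [1, -1, -1, 1, -1, 1, 1, -1, 1, -1, -1, -1, 1, 1, 1, 1].
(H·H^T)[13][13] = Σ_j H[13][j]·H[13][j] = (1)² + (-1)² + (-1)² + (1)² + (-1)² + (1)² + (1)² + (-1)² + (1)² + (-1)² + (-1)² + (-1)² + (1)² + (1)² + (1)² + (1)² = 1 + 1 + 1 + 1 + 1 + 1 + 1 + 1 + 1 + 1 + 1 + 1 + 1 + 1 + 1 + 1 = 16.
(H·H^T)[2][4] = Σ_j H[2][j]·H[4][j] = (1)·(1) + (1)·(1) + (1)·(-1) + (1)·(-1) + (1)·(-1) + (1)·(-1) + (1)·(1) + (1)·(1) + (-1)·(-1) + (-1)·(-1) + (-1)·(1) + (1)·(-1) + (1)·(-1) + (-1)·(1) + (-1)·(-1) + (1)·(1) = 1 + 1 + -1 + -1 + -1 + -1 + 1 + 1 + 1 + 1 + -1 + -1 + -1 + -1 + 1 + 1 = 0.
So rows 2 and 4 are orthogonal; the diagonal entry equals n = 16.

(13,13) entry = 16; (2,4) entry = 0.


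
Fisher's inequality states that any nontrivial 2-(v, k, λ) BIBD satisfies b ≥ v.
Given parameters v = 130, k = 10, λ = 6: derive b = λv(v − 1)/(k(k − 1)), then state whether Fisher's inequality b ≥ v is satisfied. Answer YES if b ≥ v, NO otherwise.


b = λv(v − 1)/(k(k − 1)) = 6·130·129/(10·9) = 100620/90 = 1118.
Compare with v = 130: b ≥ v, so Fisher's inequality holds.

YES


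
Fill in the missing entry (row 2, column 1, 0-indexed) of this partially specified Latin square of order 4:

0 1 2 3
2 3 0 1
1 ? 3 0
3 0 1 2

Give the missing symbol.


Row 2 contains symbols [0, 1, 3] — missing [2].
Column 1 contains symbols [0, 1, 3] — missing [2].
The missing symbol must appear in both missing sets; intersection = [2].
Therefore the hidden value is 2.

Missing value = 2.


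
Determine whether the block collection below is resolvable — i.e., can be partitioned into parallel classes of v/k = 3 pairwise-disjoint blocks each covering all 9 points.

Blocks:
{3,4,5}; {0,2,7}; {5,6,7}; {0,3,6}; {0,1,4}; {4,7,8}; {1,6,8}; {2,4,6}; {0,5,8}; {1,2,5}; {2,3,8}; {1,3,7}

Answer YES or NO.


v = 9, block size k = 3, number of blocks = 12.
For resolvability, blocks must partition into parallel classes of size v/k = 3.
Total blocks must therefore be a multiple of 3: 12 = 3·4 + 0 ⇒ divisible ✓.
Greedy packing gives 4 candidate class(es). Each should be a full parallel class (size 3, covers all 9 points).
  Class 1 (3 blocks): {3,4,5}; {0,2,7}; {1,6,8}. Points covered: [0, 1, 2, 3, 4, 5, 6, 7, 8].
  Class 2 (3 blocks): {5,6,7}; {0,1,4}; {2,3,8}. Points covered: [0, 1, 2, 3, 4, 5, 6, 7, 8].
  Class 3 (3 blocks): {0,3,6}; {4,7,8}; {1,2,5}. Points covered: [0, 1, 2, 3, 4, 5, 6, 7, 8].
  Class 4 (3 blocks): {2,4,6}; {0,5,8}; {1,3,7}. Points covered: [0, 1, 2, 3, 4, 5, 6, 7, 8].
All classes full (size 3)? YES. All classes cover every point? YES.
Resolvable? YES.

YES


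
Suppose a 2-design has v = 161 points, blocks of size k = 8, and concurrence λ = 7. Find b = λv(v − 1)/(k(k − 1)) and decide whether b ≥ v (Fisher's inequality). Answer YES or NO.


b = λv(v − 1)/(k(k − 1)) = 7·161·160/(8·7) = 180320/56 = 3220.
Compare with v = 161: b ≥ v, so Fisher's inequality holds.

YES


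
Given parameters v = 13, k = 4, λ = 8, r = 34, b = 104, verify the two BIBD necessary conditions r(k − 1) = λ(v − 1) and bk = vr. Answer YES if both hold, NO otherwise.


Condition (i): r(k − 1) = 34·3 = 102; λ(v − 1) = 8·12 = 96. Match? NO.
Condition (ii): bk = 104·4 = 416; vr = 13·34 = 442. Match? NO.
Both conditions hold? NO.

NO


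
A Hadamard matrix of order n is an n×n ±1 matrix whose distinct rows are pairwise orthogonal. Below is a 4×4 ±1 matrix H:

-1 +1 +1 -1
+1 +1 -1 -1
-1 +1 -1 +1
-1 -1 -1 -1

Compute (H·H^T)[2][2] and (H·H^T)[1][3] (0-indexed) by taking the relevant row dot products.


Row 1 of H: [1, 1, -1, -1].
Row 2 of H: [-1, 1, -1, 1].
Row 3 of H: [-1, -1, -1, -1].
(H·H^T)[2][2] = Σ_j H[2][j]·H[2][j] = (-1)² + (1)² + (-1)² + (1)² = 1 + 1 + 1 + 1 = 4.
(H·H^T)[1][3] = Σ_j H[1][j]·H[3][j] = (1)·(-1) + (1)·(-1) + (-1)·(-1) + (-1)·(-1) = -1 + -1 + 1 + 1 = 0.
So rows 1 and 3 are orthogonal; the diagonal entry equals n = 4.

(2,2) entry = 4; (1,3) entry = 0.


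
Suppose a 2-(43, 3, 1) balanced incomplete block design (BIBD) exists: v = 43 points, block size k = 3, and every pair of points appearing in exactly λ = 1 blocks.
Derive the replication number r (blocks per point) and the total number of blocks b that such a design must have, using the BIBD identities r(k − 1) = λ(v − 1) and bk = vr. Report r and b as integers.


Any 2-(v, k, λ) BIBD satisfies two necessary conditions:
  (i)  Each point sits in r blocks, and counting incidences through any fixed point gives r(k − 1) = λ(v − 1), so r = λ(v − 1)/(k − 1).
  (ii) Total incidences bk = vr, so b = vr/k.
Step 1: r = λ(v − 1)/(k − 1) = 1·(43 − 1)/(3 − 1) = 1·42/2 = 42/2 = 21.
Step 2: b = vr/k = 43·21/3 = 903/3 = 301.
Check integrality: r = 21 ∈ Z ✓, b = 301 ∈ Z ✓.
(These identities are necessary conditions: they determine r and b for any design with these parameters, but do not by themselves prove that one exists.)

r = 21, b = 301.


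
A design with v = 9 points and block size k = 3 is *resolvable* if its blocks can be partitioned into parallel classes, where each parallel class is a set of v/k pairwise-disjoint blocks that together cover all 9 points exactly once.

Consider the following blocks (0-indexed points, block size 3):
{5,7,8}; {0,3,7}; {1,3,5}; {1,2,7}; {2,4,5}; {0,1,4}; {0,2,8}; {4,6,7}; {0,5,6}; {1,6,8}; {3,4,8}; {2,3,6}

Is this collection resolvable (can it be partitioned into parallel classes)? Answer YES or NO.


v = 9, block size k = 3, number of blocks = 12.
For resolvability, blocks must partition into parallel classes of size v/k = 3.
Total blocks must therefore be a multiple of 3: 12 = 3·4 + 0 ⇒ divisible ✓.
Greedy packing gives 4 candidate class(es). Each should be a full parallel class (size 3, covers all 9 points).
  Class 1 (3 blocks): {5,7,8}; {0,1,4}; {2,3,6}. Points covered: [0, 1, 2, 3, 4, 5, 6, 7, 8].
  Class 2 (3 blocks): {0,3,7}; {2,4,5}; {1,6,8}. Points covered: [0, 1, 2, 3, 4, 5, 6, 7, 8].
  Class 3 (3 blocks): {1,3,5}; {0,2,8}; {4,6,7}. Points covered: [0, 1, 2, 3, 4, 5, 6, 7, 8].
  Class 4 (3 blocks): {1,2,7}; {0,5,6}; {3,4,8}. Points covered: [0, 1, 2, 3, 4, 5, 6, 7, 8].
All classes full (size 3)? YES. All classes cover every point? YES.
Resolvable? YES.

YES


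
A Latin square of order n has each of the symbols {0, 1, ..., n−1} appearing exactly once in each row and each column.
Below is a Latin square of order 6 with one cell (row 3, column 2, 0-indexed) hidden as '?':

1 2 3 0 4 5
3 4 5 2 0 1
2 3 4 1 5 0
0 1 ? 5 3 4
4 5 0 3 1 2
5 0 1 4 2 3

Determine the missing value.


Row 3 contains symbols [0, 1, 3, 4, 5] — missing [2].
Column 2 contains symbols [0, 1, 3, 4, 5] — missing [2].
The missing symbol must appear in both missing sets; intersection = [2].
Therefore the hidden value is 2.

Missing value = 2.


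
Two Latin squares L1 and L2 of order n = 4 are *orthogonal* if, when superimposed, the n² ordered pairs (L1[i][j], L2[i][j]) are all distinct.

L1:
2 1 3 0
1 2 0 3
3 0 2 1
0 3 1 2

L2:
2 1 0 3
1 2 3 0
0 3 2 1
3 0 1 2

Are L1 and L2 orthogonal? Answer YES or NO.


Form the n² = 16 superimposed pairs (L1[i][j], L2[i][j]), row by row (rows and columns indexed from 0):
row 0: (2,2) (1,1) (3,0) (0,3)
row 1: (1,1) (2,2) (0,3) (3,0)
row 2: (3,0) (0,3) (2,2) (1,1)
row 3: (0,3) (3,0) (1,1) (2,2)
Orthogonality requires all 16 pairs distinct.
But the pair (1,1) repeats: cell (0,1) has L1 = 1, L2 = 1, and cell (1,0) has L1 = 1, L2 = 1.
A repeated pair means some other pair never occurs (only 4 distinct pairs out of 16), so the squares are not orthogonal.
Conclusion: NO.

NO


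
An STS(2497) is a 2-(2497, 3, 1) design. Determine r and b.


An STS(v) is a 2-(v, 3, 1) BIBD: block size k = 3, λ = 1.
Replication: r(k − 1) = λ(v − 1) ⇒ r·2 = 2497 − 1 = 2496 ⇒ r = 1248.
Block count: bk = vr ⇒ b·3 = 2497·1248 = 3116256 ⇒ b = 1038752.

r = 1248, b = 1038752.


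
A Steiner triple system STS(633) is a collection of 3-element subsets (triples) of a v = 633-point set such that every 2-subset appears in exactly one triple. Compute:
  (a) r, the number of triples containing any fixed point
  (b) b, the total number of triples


An STS(v) is a 2-(v, 3, 1) BIBD: block size k = 3, λ = 1.
Replication: r(k − 1) = λ(v − 1) ⇒ r·2 = 633 − 1 = 632 ⇒ r = 316.
Block count: bk = vr ⇒ b·3 = 633·316 = 200028 ⇒ b = 66676.
(Check via b = v(v − 1)/6 = 633·632/6 = 400056/6 = 66676.)

r = 316, b = 66676.


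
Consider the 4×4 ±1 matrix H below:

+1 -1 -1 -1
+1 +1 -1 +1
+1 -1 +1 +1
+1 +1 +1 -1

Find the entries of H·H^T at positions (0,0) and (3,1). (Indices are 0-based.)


Row 0 of H: [1, -1, -1, -1].
Row 1 of H: [1, 1, -1, 1].
Row 3 of H: [1, 1, 1, -1].
(H·H^T)[0][0] = Σ_j H[0][j]·H[0][j] = (1)² + (-1)² + (-1)² + (-1)² = 1 + 1 + 1 + 1 = 4.
(H·H^T)[3][1] = Σ_j H[3][j]·H[1][j] = (1)·(1) + (1)·(1) + (1)·(-1) + (-1)·(1) = 1 + 1 + -1 + -1 = 0.
So rows 3 and 1 are orthogonal; the diagonal entry equals n = 4.

(0,0) entry = 4; (3,1) entry = 0.


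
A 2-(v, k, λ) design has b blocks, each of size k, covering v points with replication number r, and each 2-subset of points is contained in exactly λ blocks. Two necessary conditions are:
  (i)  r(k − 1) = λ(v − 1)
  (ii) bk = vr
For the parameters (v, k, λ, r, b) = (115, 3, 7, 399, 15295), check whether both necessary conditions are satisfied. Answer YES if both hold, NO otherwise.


Condition (i): r(k − 1) = 399·2 = 798; λ(v − 1) = 7·114 = 798. Match? YES.
Condition (ii): bk = 15295·3 = 45885; vr = 115·399 = 45885. Match? YES.
Both conditions hold? YES.

YES


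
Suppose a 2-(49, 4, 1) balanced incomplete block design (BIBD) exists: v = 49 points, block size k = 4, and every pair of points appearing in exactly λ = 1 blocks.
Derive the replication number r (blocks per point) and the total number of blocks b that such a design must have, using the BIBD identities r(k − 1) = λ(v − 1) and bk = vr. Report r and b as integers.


Any 2-(v, k, λ) BIBD satisfies two necessary conditions:
  (i)  Each point sits in r blocks, and counting incidences through any fixed point gives r(k − 1) = λ(v − 1), so r = λ(v − 1)/(k − 1).
  (ii) Total incidences bk = vr, so b = vr/k.
Step 1: r = λ(v − 1)/(k − 1) = 1·(49 − 1)/(4 − 1) = 1·48/3 = 48/3 = 16.
Step 2: b = vr/k = 49·16/4 = 784/4 = 196.
Check integrality: r = 16 ∈ Z ✓, b = 196 ∈ Z ✓.
(These identities are necessary conditions: they determine r and b for any design with these parameters, but do not by themselves prove that one exists.)

r = 16, b = 196.


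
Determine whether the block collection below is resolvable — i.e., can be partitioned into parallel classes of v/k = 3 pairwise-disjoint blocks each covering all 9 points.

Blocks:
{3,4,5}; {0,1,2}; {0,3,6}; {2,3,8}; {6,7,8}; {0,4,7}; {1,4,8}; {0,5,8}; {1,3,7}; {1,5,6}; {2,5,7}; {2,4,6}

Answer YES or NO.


v = 9, block size k = 3, number of blocks = 12.
For resolvability, blocks must partition into parallel classes of size v/k = 3.
Total blocks must therefore be a multiple of 3: 12 = 3·4 + 0 ⇒ divisible ✓.
Greedy packing gives 4 candidate class(es). Each should be a full parallel class (size 3, covers all 9 points).
  Class 1 (3 blocks): {3,4,5}; {0,1,2}; {6,7,8}. Points covered: [0, 1, 2, 3, 4, 5, 6, 7, 8].
  Class 2 (3 blocks): {0,3,6}; {1,4,8}; {2,5,7}. Points covered: [0, 1, 2, 3, 4, 5, 6, 7, 8].
  Class 3 (3 blocks): {2,3,8}; {0,4,7}; {1,5,6}. Points covered: [0, 1, 2, 3, 4, 5, 6, 7, 8].
  Class 4 (3 blocks): {0,5,8}; {1,3,7}; {2,4,6}. Points covered: [0, 1, 2, 3, 4, 5, 6, 7, 8].
All classes full (size 3)? YES. All classes cover every point? YES.
Resolvable? YES.

YES


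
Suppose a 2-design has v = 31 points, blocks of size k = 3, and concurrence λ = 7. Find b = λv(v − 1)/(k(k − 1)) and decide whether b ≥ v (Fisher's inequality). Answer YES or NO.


r = λ(v − 1)/(k − 1) = 7·30/2 = 105.
b = vr/k = 31·105/3 = 1085.
Fisher's inequality: b ≥ v ⇔ 1085 ≥ 31? YES.

YES


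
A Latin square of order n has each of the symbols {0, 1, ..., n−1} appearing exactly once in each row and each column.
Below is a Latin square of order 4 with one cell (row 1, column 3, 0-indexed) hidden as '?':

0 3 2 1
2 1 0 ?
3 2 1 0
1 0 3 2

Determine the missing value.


Row 1 contains symbols [0, 1, 2] — missing [3].
Column 3 contains symbols [0, 1, 2] — missing [3].
The missing symbol must appear in both missing sets; intersection = [3].
Therefore the hidden value is 3.

Missing value = 3.


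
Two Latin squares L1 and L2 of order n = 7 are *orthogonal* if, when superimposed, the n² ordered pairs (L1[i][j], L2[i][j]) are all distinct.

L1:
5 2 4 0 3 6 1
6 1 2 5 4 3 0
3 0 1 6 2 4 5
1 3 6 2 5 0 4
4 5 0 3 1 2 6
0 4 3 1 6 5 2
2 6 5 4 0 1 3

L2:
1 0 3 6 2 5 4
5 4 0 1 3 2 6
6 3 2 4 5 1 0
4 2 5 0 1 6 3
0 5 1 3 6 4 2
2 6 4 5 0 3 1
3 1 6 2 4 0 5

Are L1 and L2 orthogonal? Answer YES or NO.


Form the n² = 49 superimposed pairs (L1[i][j], L2[i][j]), row by row (rows and columns indexed from 0):
row 0: (5,1) (2,0) (4,3) (0,6) (3,2) (6,5) (1,4)
row 1: (6,5) (1,4) (2,0) (5,1) (4,3) (3,2) (0,6)
row 2: (3,6) (0,3) (1,2) (6,4) (2,5) (4,1) (5,0)
row 3: (1,4) (3,2) (6,5) (2,0) (5,1) (0,6) (4,3)
row 4: (4,0) (5,5) (0,1) (3,3) (1,6) (2,4) (6,2)
row 5: (0,2) (4,6) (3,4) (1,5) (6,0) (5,3) (2,1)
row 6: (2,3) (6,1) (5,6) (4,2) (0,4) (1,0) (3,5)
Orthogonality requires all 49 pairs distinct.
But the pair (6,5) repeats: cell (0,5) has L1 = 6, L2 = 5, and cell (1,0) has L1 = 6, L2 = 5.
A repeated pair means some other pair never occurs (only 35 distinct pairs out of 49), so the squares are not orthogonal.
Conclusion: NO.

NO


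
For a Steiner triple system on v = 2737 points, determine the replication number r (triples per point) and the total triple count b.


An STS(v) is a 2-(v, 3, 1) BIBD: block size k = 3, λ = 1.
Replication: r(k − 1) = λ(v − 1) ⇒ r·2 = 2737 − 1 = 2736 ⇒ r = 1368.
Block count: b = v(v − 1)/6 = 2737·2736/6 = 7488432/6 = 1248072.
(Check via bk = vr: 1248072·3 = 3744216 = 2737·1368 = 3744216 ✓.)

r = 1368, b = 1248072.


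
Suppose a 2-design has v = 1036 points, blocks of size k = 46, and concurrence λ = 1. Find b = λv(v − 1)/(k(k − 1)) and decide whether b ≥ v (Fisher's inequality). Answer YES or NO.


r = λ(v − 1)/(k − 1) = 1·1035/45 = 23.
b = vr/k = 1036·23/46 = 518.
Fisher's inequality: b ≥ v ⇔ 518 ≥ 1036? NO.

NO


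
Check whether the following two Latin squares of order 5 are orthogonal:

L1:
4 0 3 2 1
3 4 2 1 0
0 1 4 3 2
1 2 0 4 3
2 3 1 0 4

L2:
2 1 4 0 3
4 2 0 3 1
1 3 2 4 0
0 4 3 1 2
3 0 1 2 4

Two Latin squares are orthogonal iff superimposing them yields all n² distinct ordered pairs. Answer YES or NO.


Form the n² = 25 superimposed pairs (L1[i][j], L2[i][j]), row by row (rows and columns indexed from 0):
row 0: (4,2) (0,1) (3,4) (2,0) (1,3)
row 1: (3,4) (4,2) (2,0) (1,3) (0,1)
row 2: (0,1) (1,3) (4,2) (3,4) (2,0)
row 3: (1,0) (2,4) (0,3) (4,1) (3,2)
row 4: (2,3) (3,0) (1,1) (0,2) (4,4)
Orthogonality requires all 25 pairs distinct.
But the pair (3,4) repeats: cell (0,2) has L1 = 3, L2 = 4, and cell (1,0) has L1 = 3, L2 = 4.
A repeated pair means some other pair never occurs (only 15 distinct pairs out of 25), so the squares are not orthogonal.
Conclusion: NO.

NO


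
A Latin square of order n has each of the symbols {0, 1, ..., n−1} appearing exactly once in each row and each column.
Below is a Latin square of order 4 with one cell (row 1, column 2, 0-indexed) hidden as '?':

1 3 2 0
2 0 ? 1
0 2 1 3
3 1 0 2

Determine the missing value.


Row 1 contains symbols [0, 1, 2] — missing [3].
Column 2 contains symbols [0, 1, 2] — missing [3].
The missing symbol must appear in both missing sets; intersection = [3].
Therefore the hidden value is 3.

Missing value = 3.


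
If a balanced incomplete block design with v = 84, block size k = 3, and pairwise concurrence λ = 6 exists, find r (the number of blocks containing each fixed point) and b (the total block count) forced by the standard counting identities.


Any 2-(v, k, λ) BIBD satisfies two necessary conditions:
  (i)  Each point sits in r blocks, and counting incidences through any fixed point gives r(k − 1) = λ(v − 1), so r = λ(v − 1)/(k − 1).
  (ii) Total incidences bk = vr, so b = vr/k.
Step 1: r = λ(v − 1)/(k − 1) = 6·(84 − 1)/(3 − 1) = 6·83/2 = 498/2 = 249.
Step 2: b = vr/k = 84·249/3 = 20916/3 = 6972.
Check integrality: r = 249 ∈ Z ✓, b = 6972 ∈ Z ✓.
(These identities are necessary conditions: they determine r and b for any design with these parameters, but do not by themselves prove that one exists.)

r = 249, b = 6972.


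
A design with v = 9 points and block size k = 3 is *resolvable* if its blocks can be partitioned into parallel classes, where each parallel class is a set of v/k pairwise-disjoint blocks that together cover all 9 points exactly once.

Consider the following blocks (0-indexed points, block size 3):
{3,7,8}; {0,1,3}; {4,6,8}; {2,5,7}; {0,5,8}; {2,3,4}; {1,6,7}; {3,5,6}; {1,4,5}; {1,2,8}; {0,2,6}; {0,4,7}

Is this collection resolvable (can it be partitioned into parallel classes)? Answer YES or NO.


v = 9, block size k = 3, number of blocks = 12.
For resolvability, blocks must partition into parallel classes of size v/k = 3.
Total blocks must therefore be a multiple of 3: 12 = 3·4 + 0 ⇒ divisible ✓.
Greedy packing gives 4 candidate class(es). Each should be a full parallel class (size 3, covers all 9 points).
  Class 1 (3 blocks): {3,7,8}; {1,4,5}; {0,2,6}. Points covered: [0, 1, 2, 3, 4, 5, 6, 7, 8].
  Class 2 (3 blocks): {0,1,3}; {4,6,8}; {2,5,7}. Points covered: [0, 1, 2, 3, 4, 5, 6, 7, 8].
  Class 3 (3 blocks): {0,5,8}; {2,3,4}; {1,6,7}. Points covered: [0, 1, 2, 3, 4, 5, 6, 7, 8].
  Class 4 (3 blocks): {3,5,6}; {1,2,8}; {0,4,7}. Points covered: [0, 1, 2, 3, 4, 5, 6, 7, 8].
All classes full (size 3)? YES. All classes cover every point? YES.
Resolvable? YES.

YES


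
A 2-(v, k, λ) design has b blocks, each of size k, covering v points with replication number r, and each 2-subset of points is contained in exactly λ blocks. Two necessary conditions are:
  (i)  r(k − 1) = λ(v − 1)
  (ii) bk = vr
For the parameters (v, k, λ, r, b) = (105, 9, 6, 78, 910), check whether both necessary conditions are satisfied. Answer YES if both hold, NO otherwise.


Condition (i): r(k − 1) = 78·8 = 624; λ(v − 1) = 6·104 = 624. Match? YES.
Condition (ii): bk = 910·9 = 8190; vr = 105·78 = 8190. Match? YES.
Both conditions hold? YES.

YES


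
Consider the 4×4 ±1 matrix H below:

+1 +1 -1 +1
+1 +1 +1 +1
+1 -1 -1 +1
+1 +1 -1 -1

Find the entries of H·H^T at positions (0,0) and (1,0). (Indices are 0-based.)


Row 0 of H: [1, 1, -1, 1].
Row 1 of H: [1, 1, 1, 1].
(H·H^T)[0][0] = Σ_j H[0][j]·H[0][j] = (1)² + (1)² + (-1)² + (1)² = 1 + 1 + 1 + 1 = 4.
(H·H^T)[1][0] = Σ_j H[1][j]·H[0][j] = (1)·(1) + (1)·(1) + (1)·(-1) + (1)·(1) = 1 + 1 + -1 + 1 = 2.
Rows 1 and 0 are not orthogonal (dot product = 2 ≠ 0), so H is not a Hadamard matrix.

(0,0) entry = 4; (1,0) entry = 2.


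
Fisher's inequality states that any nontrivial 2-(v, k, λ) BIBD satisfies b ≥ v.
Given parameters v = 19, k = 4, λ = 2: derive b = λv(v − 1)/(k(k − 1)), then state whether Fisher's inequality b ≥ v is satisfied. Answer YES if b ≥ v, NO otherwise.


r = λ(v − 1)/(k − 1) = 2·18/3 = 12.
b = vr/k = 19·12/4 = 57.
Fisher's inequality: b ≥ v ⇔ 57 ≥ 19? YES.

YES


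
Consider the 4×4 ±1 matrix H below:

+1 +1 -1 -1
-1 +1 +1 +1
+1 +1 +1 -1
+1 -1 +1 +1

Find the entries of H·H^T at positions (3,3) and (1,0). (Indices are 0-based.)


Row 0 of H: [1, 1, -1, -1].
Row 1 of H: [-1, 1, 1, 1].
Row 3 of H: [1, -1, 1, 1].
(H·H^T)[3][3] = Σ_j H[3][j]·H[3][j] = (1)² + (-1)² + (1)² + (1)² = 1 + 1 + 1 + 1 = 4.
(H·H^T)[1][0] = Σ_j H[1][j]·H[0][j] = (-1)·(1) + (1)·(1) + (1)·(-1) + (1)·(-1) = -1 + 1 + -1 + -1 = -2.
Rows 1 and 0 are not orthogonal (dot product = -2 ≠ 0), so H is not a Hadamard matrix.

(3,3) entry = 4; (1,0) entry = -2.


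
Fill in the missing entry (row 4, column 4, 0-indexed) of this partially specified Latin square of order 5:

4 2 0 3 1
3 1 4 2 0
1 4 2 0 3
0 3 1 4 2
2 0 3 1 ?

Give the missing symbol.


Row 4 contains symbols [0, 1, 2, 3] — missing [4].
Column 4 contains symbols [0, 1, 2, 3] — missing [4].
The missing symbol must appear in both missing sets; intersection = [4].
Therefore the hidden value is 4.

Missing value = 4.


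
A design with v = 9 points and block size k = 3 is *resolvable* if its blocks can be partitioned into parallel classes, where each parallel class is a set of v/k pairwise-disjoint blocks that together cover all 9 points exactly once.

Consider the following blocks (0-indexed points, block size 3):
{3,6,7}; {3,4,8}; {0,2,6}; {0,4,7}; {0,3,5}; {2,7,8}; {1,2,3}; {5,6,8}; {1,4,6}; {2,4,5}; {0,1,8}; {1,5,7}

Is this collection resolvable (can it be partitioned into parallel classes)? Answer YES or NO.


v = 9, block size k = 3, number of blocks = 12.
For resolvability, blocks must partition into parallel classes of size v/k = 3.
Total blocks must therefore be a multiple of 3: 12 = 3·4 + 0 ⇒ divisible ✓.
Greedy packing gives 4 candidate class(es). Each should be a full parallel class (size 3, covers all 9 points).
  Class 1 (3 blocks): {3,6,7}; {2,4,5}; {0,1,8}. Points covered: [0, 1, 2, 3, 4, 5, 6, 7, 8].
  Class 2 (3 blocks): {3,4,8}; {0,2,6}; {1,5,7}. Points covered: [0, 1, 2, 3, 4, 5, 6, 7, 8].
  Class 3 (3 blocks): {0,4,7}; {1,2,3}; {5,6,8}. Points covered: [0, 1, 2, 3, 4, 5, 6, 7, 8].
  Class 4 (3 blocks): {0,3,5}; {2,7,8}; {1,4,6}. Points covered: [0, 1, 2, 3, 4, 5, 6, 7, 8].
All classes full (size 3)? YES. All classes cover every point? YES.
Resolvable? YES.

YES


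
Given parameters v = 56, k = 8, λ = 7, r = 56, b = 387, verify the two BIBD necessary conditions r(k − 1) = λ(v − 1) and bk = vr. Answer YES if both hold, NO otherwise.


Condition (i): r(k − 1) = 56·7 = 392; λ(v − 1) = 7·55 = 385. Match? NO.
Condition (ii): bk = 387·8 = 3096; vr = 56·56 = 3136. Match? NO.
Both conditions hold? NO.

NO


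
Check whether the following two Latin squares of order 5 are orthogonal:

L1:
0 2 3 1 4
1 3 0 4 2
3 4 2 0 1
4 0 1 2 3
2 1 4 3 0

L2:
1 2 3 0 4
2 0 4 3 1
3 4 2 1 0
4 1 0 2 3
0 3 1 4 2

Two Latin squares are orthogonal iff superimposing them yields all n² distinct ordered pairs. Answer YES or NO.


Form the n² = 25 superimposed pairs (L1[i][j], L2[i][j]), row by row (rows and columns indexed from 0):
row 0: (0,1) (2,2) (3,3) (1,0) (4,4)
row 1: (1,2) (3,0) (0,4) (4,3) (2,1)
row 2: (3,3) (4,4) (2,2) (0,1) (1,0)
row 3: (4,4) (0,1) (1,0) (2,2) (3,3)
row 4: (2,0) (1,3) (4,1) (3,4) (0,2)
Orthogonality requires all 25 pairs distinct.
But the pair (3,3) repeats: cell (0,2) has L1 = 3, L2 = 3, and cell (2,0) has L1 = 3, L2 = 3.
A repeated pair means some other pair never occurs (only 15 distinct pairs out of 25), so the squares are not orthogonal.
Conclusion: NO.

NO


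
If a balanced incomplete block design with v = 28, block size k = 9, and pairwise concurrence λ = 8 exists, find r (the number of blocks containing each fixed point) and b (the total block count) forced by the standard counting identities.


Any 2-(v, k, λ) BIBD satisfies two necessary conditions:
  (i)  Each point sits in r blocks, and counting incidences through any fixed point gives r(k − 1) = λ(v − 1), so r = λ(v − 1)/(k − 1).
  (ii) Total incidences bk = vr, so b = vr/k.
Step 1: r = λ(v − 1)/(k − 1) = 8·(28 − 1)/(9 − 1) = 8·27/8 = 216/8 = 27.
Step 2: b = vr/k = 28·27/9 = 756/9 = 84.
Check integrality: r = 27 ∈ Z ✓, b = 84 ∈ Z ✓.
(These identities are necessary conditions: they determine r and b for any design with these parameters, but do not by themselves prove that one exists.)

r = 27, b = 84.


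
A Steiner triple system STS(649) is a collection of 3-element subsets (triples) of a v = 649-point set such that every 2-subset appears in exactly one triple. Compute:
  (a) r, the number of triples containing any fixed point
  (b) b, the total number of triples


An STS(v) is a 2-(v, 3, 1) BIBD: block size k = 3, λ = 1.
Replication: r(k − 1) = λ(v − 1) ⇒ r·2 = 649 − 1 = 648 ⇒ r = 324.
Block count: b = v(v − 1)/6 = 649·648/6 = 420552/6 = 70092.

r = 324, b = 70092.


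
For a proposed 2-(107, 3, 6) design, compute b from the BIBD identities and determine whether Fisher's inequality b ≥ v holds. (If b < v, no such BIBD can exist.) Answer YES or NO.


b = λv(v − 1)/(k(k − 1)) = 6·107·106/(3·2) = 68052/6 = 11342.
Compare with v = 107: b ≥ v, so Fisher's inequality holds.

YES


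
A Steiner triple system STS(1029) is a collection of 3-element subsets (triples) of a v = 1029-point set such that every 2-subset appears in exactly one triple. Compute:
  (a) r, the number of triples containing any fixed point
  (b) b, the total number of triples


An STS(v) is a 2-(v, 3, 1) BIBD: block size k = 3, λ = 1.
Replication: r(k − 1) = λ(v − 1) ⇒ r·2 = 1029 − 1 = 1028 ⇒ r = 514.
Block count: bk = vr ⇒ b·3 = 1029·514 = 528906 ⇒ b = 176302.
(Check via b = v(v − 1)/6 = 1029·1028/6 = 1057812/6 = 176302.)

r = 514, b = 176302.


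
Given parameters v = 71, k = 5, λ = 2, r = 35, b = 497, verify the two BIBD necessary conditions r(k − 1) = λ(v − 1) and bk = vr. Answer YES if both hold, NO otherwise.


Condition (i): r(k − 1) = 35·4 = 140; λ(v − 1) = 2·70 = 140. Match? YES.
Condition (ii): bk = 497·5 = 2485; vr = 71·35 = 2485. Match? YES.
Both conditions hold? YES.

YES


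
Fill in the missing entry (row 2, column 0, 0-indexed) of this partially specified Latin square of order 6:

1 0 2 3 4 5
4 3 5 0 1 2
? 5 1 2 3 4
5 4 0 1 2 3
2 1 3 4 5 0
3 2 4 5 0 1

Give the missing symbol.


Row 2 contains symbols [1, 2, 3, 4, 5] — missing [0].
Column 0 contains symbols [1, 2, 3, 4, 5] — missing [0].
The missing symbol must appear in both missing sets; intersection = [0].
Therefore the hidden value is 0.

Missing value = 0.


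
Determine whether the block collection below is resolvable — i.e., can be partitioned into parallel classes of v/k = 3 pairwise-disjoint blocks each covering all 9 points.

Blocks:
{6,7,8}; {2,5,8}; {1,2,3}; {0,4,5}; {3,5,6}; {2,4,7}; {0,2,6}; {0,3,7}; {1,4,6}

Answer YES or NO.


v = 9, block size k = 3, number of blocks = 9.
For resolvability, blocks must partition into parallel classes of size v/k = 3.
Total blocks must therefore be a multiple of 3: 9 = 3·3 + 0 ⇒ divisible ✓.
Consider block {3,5,6}. The only other block(s) in the collection disjoint from it are {2,4,7} — just 1 block(s). Any parallel class containing {3,5,6} would need 2 other blocks each disjoint from it, so no parallel class of size 3 can contain {3,5,6}.
Since every block must belong to some parallel class in a resolution, the collection cannot be partitioned into parallel classes.
Resolvable? NO.

NO


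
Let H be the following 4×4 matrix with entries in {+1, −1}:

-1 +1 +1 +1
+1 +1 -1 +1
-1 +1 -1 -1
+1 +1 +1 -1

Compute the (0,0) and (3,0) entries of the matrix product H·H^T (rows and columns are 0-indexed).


Row 0 of H: [-1, 1, 1, 1].
Row 3 of H: [1, 1, 1, -1].
(H·H^T)[0][0] = Σ_j H[0][j]·H[0][j] = (-1)² + (1)² + (1)² + (1)² = 1 + 1 + 1 + 1 = 4.
(H·H^T)[3][0] = Σ_j H[3][j]·H[0][j] = (1)·(-1) + (1)·(1) + (1)·(1) + (-1)·(1) = -1 + 1 + 1 + -1 = 0.
So rows 3 and 0 are orthogonal; the diagonal entry equals n = 4.

(0,0) entry = 4; (3,0) entry = 0.


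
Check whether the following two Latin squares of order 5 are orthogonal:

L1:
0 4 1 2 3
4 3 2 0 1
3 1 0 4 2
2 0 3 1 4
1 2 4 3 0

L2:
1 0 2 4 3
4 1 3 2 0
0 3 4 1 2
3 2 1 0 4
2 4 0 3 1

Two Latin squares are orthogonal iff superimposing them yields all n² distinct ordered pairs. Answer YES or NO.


Form the n² = 25 superimposed pairs (L1[i][j], L2[i][j]), row by row (rows and columns indexed from 0):
row 0: (0,1) (4,0) (1,2) (2,4) (3,3)
row 1: (4,4) (3,1) (2,3) (0,2) (1,0)
row 2: (3,0) (1,3) (0,4) (4,1) (2,2)
row 3: (2,3) (0,2) (3,1) (1,0) (4,4)
row 4: (1,2) (2,4) (4,0) (3,3) (0,1)
Orthogonality requires all 25 pairs distinct.
But the pair (2,3) repeats: cell (1,2) has L1 = 2, L2 = 3, and cell (3,0) has L1 = 2, L2 = 3.
A repeated pair means some other pair never occurs (only 15 distinct pairs out of 25), so the squares are not orthogonal.
Conclusion: NO.

NO


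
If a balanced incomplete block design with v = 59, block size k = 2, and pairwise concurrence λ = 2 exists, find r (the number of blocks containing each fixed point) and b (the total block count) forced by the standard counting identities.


Any 2-(v, k, λ) BIBD satisfies two necessary conditions:
  (i)  Each point sits in r blocks, and counting incidences through any fixed point gives r(k − 1) = λ(v − 1), so r = λ(v − 1)/(k − 1).
  (ii) Total incidences bk = vr, so b = vr/k.
Step 1: r = λ(v − 1)/(k − 1) = 2·(59 − 1)/(2 − 1) = 2·58/1 = 116/1 = 116.
Step 2: b = vr/k = 59·116/2 = 6844/2 = 3422.
Check integrality: r = 116 ∈ Z ✓, b = 3422 ∈ Z ✓.
(These identities are necessary conditions: they determine r and b for any design with these parameters, but do not by themselves prove that one exists.)

r = 116, b = 3422.


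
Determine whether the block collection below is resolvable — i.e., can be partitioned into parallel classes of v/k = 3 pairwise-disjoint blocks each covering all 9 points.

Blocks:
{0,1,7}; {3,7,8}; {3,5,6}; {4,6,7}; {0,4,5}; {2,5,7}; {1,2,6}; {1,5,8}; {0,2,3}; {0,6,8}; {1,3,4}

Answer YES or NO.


v = 9, block size k = 3, number of blocks = 11.
For resolvability, blocks must partition into parallel classes of size v/k = 3.
Total blocks must therefore be a multiple of 3: 11 = 3·3 + 2 ⇒ not divisible ✗.
Resolvable? NO.

NO


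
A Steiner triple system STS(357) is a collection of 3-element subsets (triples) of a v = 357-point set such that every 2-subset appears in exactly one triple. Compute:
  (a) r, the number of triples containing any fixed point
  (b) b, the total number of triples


An STS(v) is a 2-(v, 3, 1) BIBD: block size k = 3, λ = 1.
Replication: r(k − 1) = λ(v − 1) ⇒ r·2 = 357 − 1 = 356 ⇒ r = 178.
Block count: bk = vr ⇒ b·3 = 357·178 = 63546 ⇒ b = 21182.
(Check via b = v(v − 1)/6 = 357·356/6 = 127092/6 = 21182.)

r = 178, b = 21182.


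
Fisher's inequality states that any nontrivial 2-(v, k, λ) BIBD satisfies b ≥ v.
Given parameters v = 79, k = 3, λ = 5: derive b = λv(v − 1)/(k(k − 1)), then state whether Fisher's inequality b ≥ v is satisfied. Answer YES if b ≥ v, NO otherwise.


b = λv(v − 1)/(k(k − 1)) = 5·79·78/(3·2) = 30810/6 = 5135.
Compare with v = 79: b ≥ v, so Fisher's inequality holds.

YES


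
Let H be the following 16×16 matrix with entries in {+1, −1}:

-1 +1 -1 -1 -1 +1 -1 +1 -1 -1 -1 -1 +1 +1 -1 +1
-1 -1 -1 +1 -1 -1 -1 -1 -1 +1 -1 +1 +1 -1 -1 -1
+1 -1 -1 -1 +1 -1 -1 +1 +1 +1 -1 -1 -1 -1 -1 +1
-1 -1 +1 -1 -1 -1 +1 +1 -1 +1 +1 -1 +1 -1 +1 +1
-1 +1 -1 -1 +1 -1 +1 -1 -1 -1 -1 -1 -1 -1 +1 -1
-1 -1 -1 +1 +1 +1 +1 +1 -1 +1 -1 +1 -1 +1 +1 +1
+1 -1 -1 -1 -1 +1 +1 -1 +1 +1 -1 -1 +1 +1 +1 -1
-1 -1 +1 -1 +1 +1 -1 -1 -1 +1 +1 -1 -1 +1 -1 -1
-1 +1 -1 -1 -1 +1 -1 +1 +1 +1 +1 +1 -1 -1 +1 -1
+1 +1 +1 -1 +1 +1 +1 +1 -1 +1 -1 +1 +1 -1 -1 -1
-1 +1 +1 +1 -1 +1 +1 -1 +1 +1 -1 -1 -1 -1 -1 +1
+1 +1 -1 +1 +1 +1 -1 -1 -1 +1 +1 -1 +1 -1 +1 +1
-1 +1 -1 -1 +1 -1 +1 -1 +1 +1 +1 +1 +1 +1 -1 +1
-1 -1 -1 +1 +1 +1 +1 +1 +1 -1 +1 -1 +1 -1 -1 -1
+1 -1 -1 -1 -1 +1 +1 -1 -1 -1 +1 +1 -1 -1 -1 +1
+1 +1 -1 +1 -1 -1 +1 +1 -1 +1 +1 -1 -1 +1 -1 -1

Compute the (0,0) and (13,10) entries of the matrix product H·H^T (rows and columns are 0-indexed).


Row 0 of H: [-1, 1, -1, -1, -1, 1, -1, 1, -1, -1, -1, -1, 1, 1, -1, 1].
Row 10 of H: [-1, 1, 1, 1, -1, 1, 1, -1, 1, 1, -1, -1, -1, -1, -1, 1].
Row 13 of H: [-1, -1, -1, 1, 1, 1, 1, 1, 1, -1, 1, -1, 1, -1, -1, -1].
(H·H^T)[0][0] = Σ_j H[0][j]·H[0][j] = (-1)² + (1)² + (-1)² + (-1)² + (-1)² + (1)² + (-1)² + (1)² + (-1)² + (-1)² + (-1)² + (-1)² + (1)² + (1)² + (-1)² + (1)² = 1 + 1 + 1 + 1 + 1 + 1 + 1 + 1 + 1 + 1 + 1 + 1 + 1 + 1 + 1 + 1 = 16.
(H·H^T)[13][10] = Σ_j H[13][j]·H[10][j] = (-1)·(-1) + (-1)·(1) + (-1)·(1) + (1)·(1) + (1)·(-1) + (1)·(1) + (1)·(1) + (1)·(-1) + (1)·(1) + (-1)·(1) + (1)·(-1) + (-1)·(-1) + (1)·(-1) + (-1)·(-1) + (-1)·(-1) + (-1)·(1) = 1 + -1 + -1 + 1 + -1 + 1 + 1 + -1 + 1 + -1 + -1 + 1 + -1 + 1 + 1 + -1 = 0.
So rows 13 and 10 are orthogonal; the diagonal entry equals n = 16.

(0,0) entry = 16; (13,10) entry = 0.
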